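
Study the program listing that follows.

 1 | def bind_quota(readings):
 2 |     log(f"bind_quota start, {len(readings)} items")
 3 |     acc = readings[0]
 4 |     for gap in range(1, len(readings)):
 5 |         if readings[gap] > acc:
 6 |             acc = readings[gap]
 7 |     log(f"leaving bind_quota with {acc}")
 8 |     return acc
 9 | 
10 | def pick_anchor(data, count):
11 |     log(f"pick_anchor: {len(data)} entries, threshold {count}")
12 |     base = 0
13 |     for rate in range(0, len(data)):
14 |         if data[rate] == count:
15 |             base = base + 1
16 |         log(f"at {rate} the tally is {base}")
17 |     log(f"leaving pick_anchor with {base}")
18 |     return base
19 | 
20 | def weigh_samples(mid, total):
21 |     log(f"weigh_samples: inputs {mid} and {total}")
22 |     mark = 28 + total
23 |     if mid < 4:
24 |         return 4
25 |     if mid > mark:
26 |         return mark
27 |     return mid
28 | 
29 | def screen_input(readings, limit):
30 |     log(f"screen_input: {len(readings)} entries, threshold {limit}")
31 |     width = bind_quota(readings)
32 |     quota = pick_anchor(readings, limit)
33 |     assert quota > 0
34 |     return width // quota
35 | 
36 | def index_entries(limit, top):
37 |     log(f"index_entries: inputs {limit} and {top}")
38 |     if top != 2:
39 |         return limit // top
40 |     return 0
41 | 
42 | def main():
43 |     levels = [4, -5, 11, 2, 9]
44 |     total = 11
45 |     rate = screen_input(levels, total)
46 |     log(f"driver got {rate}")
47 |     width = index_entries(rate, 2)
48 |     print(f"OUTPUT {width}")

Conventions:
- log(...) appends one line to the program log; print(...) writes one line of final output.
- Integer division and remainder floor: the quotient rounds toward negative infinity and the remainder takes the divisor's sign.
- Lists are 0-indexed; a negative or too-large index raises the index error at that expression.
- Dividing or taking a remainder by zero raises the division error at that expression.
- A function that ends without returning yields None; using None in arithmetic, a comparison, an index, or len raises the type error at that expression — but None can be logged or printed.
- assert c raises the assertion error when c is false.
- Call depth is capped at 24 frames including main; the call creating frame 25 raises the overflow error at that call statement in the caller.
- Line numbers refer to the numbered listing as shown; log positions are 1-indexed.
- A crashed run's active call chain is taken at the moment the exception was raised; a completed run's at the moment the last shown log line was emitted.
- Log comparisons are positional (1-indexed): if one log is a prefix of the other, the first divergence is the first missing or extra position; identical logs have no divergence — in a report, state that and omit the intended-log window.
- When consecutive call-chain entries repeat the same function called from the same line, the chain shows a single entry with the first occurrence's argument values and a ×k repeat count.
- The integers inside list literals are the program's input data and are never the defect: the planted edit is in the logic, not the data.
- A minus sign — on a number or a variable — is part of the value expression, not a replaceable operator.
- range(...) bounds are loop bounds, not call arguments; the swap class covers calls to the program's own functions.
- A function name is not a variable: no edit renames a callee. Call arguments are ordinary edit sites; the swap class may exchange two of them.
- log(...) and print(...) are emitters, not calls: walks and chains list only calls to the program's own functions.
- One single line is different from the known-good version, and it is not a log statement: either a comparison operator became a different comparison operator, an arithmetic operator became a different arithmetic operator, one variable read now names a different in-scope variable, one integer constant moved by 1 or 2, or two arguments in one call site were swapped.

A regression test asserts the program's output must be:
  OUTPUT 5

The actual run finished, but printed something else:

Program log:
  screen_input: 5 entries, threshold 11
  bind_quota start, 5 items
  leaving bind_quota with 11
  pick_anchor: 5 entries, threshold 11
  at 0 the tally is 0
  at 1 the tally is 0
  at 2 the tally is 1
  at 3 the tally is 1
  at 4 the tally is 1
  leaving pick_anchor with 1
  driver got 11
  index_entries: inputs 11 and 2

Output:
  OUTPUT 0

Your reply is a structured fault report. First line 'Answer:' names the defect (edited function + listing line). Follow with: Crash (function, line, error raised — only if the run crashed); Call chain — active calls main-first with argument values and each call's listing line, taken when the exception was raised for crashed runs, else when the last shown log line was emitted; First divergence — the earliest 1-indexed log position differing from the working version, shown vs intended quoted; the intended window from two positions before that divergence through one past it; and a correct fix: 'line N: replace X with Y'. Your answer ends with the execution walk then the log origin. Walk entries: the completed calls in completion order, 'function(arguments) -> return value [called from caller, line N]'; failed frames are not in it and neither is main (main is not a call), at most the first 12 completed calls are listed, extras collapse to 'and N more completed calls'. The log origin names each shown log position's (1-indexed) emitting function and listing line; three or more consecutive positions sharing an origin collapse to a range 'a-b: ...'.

Answer: the defect is in index_entries at line 38.
The tell: Nothing in the log betrays the bug — only the output does.
Call chain: main -> index_entries(11, 2) (called at line 47).
First divergence: none; the two logs match at every position.
Execution walk:
  bind_quota([4, -5, 11, 2, 9]) -> 11  [called from screen_input, line 31]
  pick_anchor([4, -5, 11, 2, 9], 11) -> 1  [called from screen_input, line 32]
  screen_input([4, -5, 11, 2, 9], 11) -> 11  [called from main, line 45]
  index_entries(11, 2) -> 0  [called from main, line 47]
Log origins:
  1: logged in screen_input at line 30
  2: logged in bind_quota at line 2
  3: logged in bind_quota at line 7
  4: logged in pick_anchor at line 11
  5-9: logged in pick_anchor at line 16
  10: logged in pick_anchor at line 17
  11: logged in main at line 46
  12: logged in index_entries at line 37
A correct fix: line 38: replace `2` with `0`.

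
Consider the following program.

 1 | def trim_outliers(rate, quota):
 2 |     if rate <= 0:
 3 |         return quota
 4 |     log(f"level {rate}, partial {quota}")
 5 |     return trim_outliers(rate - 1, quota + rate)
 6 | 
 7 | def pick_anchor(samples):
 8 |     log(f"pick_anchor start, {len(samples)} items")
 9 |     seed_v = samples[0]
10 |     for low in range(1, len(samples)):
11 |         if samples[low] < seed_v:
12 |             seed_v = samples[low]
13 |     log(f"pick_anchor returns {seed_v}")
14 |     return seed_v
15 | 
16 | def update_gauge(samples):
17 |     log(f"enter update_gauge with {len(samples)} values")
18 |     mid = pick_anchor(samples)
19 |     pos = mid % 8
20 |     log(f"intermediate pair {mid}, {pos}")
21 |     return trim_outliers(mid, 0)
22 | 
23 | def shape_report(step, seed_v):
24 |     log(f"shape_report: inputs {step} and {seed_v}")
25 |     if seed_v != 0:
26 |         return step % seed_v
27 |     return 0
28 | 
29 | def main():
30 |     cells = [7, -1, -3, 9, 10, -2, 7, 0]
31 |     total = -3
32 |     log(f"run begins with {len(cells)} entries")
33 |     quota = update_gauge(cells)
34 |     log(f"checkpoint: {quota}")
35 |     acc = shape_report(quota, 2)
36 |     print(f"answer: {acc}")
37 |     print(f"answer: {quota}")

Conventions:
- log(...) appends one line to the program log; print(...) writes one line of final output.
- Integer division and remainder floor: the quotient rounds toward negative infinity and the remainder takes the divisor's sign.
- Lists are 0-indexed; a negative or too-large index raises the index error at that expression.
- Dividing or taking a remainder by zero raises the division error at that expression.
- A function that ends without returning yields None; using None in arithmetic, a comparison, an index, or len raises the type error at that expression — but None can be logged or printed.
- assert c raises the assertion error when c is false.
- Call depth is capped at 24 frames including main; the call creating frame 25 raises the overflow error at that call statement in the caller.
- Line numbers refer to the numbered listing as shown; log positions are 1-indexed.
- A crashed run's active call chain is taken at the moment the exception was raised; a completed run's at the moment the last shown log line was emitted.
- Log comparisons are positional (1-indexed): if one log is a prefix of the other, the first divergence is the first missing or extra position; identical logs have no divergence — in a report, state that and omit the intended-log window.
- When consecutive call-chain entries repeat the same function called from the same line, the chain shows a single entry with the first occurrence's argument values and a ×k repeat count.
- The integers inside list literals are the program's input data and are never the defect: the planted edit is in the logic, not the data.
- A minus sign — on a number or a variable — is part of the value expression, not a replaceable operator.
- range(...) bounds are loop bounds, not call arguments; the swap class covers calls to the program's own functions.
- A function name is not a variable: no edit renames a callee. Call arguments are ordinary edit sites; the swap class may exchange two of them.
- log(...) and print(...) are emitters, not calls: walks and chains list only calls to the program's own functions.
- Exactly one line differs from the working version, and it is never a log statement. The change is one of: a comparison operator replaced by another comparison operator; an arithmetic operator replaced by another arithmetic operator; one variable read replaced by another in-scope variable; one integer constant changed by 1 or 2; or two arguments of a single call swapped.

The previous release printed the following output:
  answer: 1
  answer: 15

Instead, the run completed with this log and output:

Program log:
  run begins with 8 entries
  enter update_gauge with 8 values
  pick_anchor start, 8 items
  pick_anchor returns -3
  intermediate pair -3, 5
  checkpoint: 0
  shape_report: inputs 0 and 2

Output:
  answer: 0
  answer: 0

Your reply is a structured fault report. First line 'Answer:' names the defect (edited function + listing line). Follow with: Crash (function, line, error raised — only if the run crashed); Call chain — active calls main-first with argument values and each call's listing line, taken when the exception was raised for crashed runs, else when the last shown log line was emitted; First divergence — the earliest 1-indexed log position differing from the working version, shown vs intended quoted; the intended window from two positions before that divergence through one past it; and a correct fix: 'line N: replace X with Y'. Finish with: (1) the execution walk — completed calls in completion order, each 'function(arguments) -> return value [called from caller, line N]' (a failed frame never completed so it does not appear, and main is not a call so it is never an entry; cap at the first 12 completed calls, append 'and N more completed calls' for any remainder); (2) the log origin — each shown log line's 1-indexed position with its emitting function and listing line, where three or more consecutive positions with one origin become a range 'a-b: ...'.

Answer: the defect is in update_gauge at line 21.
The tell: The log first diverges at position 6: the faulty run prints 'checkpoint: 0' where the working version prints 'level 5, partial 0'.
Call chain: main -> shape_report(0, 2) (called at line 35).
First divergence: position 6; shown 'checkpoint: 0' vs intended 'level 5, partial 0'.
Intended log window:
  4: pick_anchor returns -3
  5: intermediate pair -3, 5
  6: level 5, partial 0
  7: level 4, partial 5
Execution walk:
  pick_anchor([7, -1, -3, 9, 10, -2, 7, 0]) -> -3  [called from update_gauge, line 18]
  trim_outliers(-3, 0) -> 0  [called from update_gauge, line 21]
  update_gauge([7, -1, -3, 9, 10, -2, 7, 0]) -> 0  [called from main, line 33]
  shape_report(0, 2) -> 0  [called from main, line 35]
Log origins:
  1: emitted by main (line 32)
  2: emitted by update_gauge (line 17)
  3: emitted by pick_anchor (line 8)
  4: emitted by pick_anchor (line 13)
  5: emitted by update_gauge (line 20)
  6: emitted by main (line 34)
  7: emitted by shape_report (line 24)
A correct fix: line 21: replace `mid` with `pos`.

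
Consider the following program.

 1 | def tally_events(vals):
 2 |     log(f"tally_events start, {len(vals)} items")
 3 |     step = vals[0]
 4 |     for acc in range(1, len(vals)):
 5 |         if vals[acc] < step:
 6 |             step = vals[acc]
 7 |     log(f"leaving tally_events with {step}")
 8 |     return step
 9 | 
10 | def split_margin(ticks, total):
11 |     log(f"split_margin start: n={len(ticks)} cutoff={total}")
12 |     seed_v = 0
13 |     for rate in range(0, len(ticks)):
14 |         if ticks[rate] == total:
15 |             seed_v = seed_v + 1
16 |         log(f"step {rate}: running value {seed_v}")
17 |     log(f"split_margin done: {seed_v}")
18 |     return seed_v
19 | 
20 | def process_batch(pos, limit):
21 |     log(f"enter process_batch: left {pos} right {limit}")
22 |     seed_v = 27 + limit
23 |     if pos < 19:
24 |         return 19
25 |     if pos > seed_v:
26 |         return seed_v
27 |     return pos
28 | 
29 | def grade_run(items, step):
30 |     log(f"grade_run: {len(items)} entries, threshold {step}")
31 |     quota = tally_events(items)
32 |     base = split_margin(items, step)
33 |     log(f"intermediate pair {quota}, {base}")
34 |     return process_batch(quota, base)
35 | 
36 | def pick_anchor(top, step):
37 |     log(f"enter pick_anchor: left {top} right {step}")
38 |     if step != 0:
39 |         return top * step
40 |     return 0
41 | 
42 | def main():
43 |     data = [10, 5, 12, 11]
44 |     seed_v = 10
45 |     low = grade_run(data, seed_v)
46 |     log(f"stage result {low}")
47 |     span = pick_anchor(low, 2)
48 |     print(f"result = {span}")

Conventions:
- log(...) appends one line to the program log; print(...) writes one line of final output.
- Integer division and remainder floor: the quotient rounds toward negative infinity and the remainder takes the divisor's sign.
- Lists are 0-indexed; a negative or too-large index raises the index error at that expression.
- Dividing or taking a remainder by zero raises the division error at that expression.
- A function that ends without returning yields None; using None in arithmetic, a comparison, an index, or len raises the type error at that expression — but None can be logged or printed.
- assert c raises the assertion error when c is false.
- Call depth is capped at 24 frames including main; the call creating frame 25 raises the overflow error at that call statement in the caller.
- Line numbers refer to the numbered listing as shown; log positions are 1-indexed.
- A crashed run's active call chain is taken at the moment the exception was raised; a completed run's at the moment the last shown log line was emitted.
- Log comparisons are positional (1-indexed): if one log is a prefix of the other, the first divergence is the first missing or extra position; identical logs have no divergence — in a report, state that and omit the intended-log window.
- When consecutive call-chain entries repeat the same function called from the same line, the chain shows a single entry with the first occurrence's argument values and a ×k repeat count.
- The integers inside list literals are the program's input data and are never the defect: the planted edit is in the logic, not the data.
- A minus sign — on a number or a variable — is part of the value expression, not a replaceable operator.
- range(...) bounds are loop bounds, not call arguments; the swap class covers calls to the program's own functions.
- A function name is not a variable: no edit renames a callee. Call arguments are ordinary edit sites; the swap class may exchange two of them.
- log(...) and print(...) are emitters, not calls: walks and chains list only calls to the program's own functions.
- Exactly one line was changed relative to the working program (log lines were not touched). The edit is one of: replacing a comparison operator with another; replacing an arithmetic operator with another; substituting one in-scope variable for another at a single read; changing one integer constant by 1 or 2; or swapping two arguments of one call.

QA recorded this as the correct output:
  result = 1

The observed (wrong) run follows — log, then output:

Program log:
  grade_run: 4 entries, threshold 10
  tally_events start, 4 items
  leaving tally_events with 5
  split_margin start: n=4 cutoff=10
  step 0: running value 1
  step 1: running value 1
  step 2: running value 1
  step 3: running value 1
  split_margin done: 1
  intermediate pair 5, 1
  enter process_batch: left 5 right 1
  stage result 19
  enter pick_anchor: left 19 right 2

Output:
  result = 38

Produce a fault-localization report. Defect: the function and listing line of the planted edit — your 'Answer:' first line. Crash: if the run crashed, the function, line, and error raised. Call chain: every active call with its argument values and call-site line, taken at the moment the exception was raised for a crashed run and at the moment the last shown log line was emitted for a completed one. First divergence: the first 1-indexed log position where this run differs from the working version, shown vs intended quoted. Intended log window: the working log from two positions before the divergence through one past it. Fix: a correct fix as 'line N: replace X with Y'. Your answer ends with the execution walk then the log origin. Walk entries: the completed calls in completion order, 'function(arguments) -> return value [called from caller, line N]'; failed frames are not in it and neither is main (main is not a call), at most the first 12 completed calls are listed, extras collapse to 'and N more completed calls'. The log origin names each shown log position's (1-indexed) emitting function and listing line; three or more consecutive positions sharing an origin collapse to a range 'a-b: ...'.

Answer: the defect is in pick_anchor at line 39.
Core observation: Log streams are identical — the defect surfaces only in the printed output.
Call chain: main -> pick_anchor(19, 2) (called at line 47).
First divergence: none; the two logs match at every position.
Execution walk:
  tally_events([10, 5, 12, 11]) -> 5  [called from grade_run, line 31]
  split_margin([10, 5, 12, 11], 10) -> 1  [called from grade_run, line 32]
  process_batch(5, 1) -> 19  [called from grade_run, line 34]
  grade_run([10, 5, 12, 11], 10) -> 19  [called from main, line 45]
  pick_anchor(19, 2) -> 38  [called from main, line 47]
Log origin:
  1: logged in grade_run at line 30
  2: logged in tally_events at line 2
  3: logged in tally_events at line 7
  4: logged in split_margin at line 11
  5-8: logged in split_margin at line 16
  9: logged in split_margin at line 17
  10: logged in grade_run at line 33
  11: logged in process_batch at line 21
  12: logged in main at line 46
  13: logged in pick_anchor at line 37
A correct fix: line 39: replace `*` with `%`.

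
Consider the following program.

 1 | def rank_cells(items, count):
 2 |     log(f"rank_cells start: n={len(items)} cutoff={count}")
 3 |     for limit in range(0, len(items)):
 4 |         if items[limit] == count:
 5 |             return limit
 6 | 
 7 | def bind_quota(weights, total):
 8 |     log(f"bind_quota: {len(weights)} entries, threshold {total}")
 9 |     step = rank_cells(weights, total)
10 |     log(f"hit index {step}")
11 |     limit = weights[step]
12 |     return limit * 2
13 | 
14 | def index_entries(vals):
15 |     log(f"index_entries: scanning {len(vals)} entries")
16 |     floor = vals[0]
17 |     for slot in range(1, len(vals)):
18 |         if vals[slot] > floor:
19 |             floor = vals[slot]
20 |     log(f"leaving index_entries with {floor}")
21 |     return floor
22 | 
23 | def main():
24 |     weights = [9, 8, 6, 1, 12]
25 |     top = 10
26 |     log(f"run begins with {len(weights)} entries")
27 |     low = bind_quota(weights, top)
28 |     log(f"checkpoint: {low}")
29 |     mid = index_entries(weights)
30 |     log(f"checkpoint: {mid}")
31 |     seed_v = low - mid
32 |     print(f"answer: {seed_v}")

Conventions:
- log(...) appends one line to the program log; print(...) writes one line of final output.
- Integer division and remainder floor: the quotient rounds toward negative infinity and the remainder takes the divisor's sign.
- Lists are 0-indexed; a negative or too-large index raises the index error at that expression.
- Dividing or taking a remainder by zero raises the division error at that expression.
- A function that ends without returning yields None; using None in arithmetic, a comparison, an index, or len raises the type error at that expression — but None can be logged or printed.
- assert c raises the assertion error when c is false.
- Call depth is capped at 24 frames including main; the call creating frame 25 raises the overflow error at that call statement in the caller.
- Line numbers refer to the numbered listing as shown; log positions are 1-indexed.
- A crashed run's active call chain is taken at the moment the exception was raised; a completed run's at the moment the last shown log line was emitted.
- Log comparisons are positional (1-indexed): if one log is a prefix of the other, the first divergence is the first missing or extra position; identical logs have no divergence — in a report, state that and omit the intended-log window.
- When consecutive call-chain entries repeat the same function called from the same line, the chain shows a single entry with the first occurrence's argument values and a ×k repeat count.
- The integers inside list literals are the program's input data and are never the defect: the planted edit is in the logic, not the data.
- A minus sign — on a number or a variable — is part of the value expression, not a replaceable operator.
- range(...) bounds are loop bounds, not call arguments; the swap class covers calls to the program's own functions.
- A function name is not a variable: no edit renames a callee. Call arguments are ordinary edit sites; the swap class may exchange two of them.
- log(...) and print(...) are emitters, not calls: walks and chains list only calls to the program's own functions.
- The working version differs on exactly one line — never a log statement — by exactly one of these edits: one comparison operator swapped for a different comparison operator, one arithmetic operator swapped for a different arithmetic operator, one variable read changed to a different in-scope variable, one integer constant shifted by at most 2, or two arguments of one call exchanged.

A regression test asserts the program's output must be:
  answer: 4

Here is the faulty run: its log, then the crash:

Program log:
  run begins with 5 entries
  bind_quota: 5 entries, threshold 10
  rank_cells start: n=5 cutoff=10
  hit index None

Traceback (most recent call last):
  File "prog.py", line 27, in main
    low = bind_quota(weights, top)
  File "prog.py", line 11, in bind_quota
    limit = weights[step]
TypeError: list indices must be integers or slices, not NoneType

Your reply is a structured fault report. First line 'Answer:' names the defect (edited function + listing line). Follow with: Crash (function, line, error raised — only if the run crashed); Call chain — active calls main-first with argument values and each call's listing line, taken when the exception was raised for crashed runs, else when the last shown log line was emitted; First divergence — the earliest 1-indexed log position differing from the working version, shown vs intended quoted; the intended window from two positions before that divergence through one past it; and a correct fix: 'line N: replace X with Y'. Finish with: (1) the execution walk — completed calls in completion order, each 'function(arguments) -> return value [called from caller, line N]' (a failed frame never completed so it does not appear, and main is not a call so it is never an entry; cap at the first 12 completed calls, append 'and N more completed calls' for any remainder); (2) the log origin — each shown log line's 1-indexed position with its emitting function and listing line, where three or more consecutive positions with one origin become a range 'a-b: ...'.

Answer: the defect is in main at line 25.
Core observation: Log line 2 is where behavior first shows: 'bind_quota: 5 entries, threshold 10' appears instead of 'bind_quota: 5 entries, threshold 8'.
Crash: bind_quota, line 11, TypeError.
Call chain: main -> bind_quota([9, 8, 6, 1, 12], 10) (called at line 27).
First divergence: position 2; shown 'bind_quota: 5 entries, threshold 10' vs intended 'bind_quota: 5 entries, threshold 8'.
Intended log window:
  1: run begins with 5 entries
  2: bind_quota: 5 entries, threshold 8
  3: rank_cells start: n=5 cutoff=8
Execution walk:
  rank_cells([9, 8, 6, 1, 12], 10) -> None  [called from bind_quota, line 9]
Log line origins:
  1: from main, line 26
  2: from bind_quota, line 8
  3: from rank_cells, line 2
  4: from bind_quota, line 10
A correct fix: line 25: replace `10` with `8`.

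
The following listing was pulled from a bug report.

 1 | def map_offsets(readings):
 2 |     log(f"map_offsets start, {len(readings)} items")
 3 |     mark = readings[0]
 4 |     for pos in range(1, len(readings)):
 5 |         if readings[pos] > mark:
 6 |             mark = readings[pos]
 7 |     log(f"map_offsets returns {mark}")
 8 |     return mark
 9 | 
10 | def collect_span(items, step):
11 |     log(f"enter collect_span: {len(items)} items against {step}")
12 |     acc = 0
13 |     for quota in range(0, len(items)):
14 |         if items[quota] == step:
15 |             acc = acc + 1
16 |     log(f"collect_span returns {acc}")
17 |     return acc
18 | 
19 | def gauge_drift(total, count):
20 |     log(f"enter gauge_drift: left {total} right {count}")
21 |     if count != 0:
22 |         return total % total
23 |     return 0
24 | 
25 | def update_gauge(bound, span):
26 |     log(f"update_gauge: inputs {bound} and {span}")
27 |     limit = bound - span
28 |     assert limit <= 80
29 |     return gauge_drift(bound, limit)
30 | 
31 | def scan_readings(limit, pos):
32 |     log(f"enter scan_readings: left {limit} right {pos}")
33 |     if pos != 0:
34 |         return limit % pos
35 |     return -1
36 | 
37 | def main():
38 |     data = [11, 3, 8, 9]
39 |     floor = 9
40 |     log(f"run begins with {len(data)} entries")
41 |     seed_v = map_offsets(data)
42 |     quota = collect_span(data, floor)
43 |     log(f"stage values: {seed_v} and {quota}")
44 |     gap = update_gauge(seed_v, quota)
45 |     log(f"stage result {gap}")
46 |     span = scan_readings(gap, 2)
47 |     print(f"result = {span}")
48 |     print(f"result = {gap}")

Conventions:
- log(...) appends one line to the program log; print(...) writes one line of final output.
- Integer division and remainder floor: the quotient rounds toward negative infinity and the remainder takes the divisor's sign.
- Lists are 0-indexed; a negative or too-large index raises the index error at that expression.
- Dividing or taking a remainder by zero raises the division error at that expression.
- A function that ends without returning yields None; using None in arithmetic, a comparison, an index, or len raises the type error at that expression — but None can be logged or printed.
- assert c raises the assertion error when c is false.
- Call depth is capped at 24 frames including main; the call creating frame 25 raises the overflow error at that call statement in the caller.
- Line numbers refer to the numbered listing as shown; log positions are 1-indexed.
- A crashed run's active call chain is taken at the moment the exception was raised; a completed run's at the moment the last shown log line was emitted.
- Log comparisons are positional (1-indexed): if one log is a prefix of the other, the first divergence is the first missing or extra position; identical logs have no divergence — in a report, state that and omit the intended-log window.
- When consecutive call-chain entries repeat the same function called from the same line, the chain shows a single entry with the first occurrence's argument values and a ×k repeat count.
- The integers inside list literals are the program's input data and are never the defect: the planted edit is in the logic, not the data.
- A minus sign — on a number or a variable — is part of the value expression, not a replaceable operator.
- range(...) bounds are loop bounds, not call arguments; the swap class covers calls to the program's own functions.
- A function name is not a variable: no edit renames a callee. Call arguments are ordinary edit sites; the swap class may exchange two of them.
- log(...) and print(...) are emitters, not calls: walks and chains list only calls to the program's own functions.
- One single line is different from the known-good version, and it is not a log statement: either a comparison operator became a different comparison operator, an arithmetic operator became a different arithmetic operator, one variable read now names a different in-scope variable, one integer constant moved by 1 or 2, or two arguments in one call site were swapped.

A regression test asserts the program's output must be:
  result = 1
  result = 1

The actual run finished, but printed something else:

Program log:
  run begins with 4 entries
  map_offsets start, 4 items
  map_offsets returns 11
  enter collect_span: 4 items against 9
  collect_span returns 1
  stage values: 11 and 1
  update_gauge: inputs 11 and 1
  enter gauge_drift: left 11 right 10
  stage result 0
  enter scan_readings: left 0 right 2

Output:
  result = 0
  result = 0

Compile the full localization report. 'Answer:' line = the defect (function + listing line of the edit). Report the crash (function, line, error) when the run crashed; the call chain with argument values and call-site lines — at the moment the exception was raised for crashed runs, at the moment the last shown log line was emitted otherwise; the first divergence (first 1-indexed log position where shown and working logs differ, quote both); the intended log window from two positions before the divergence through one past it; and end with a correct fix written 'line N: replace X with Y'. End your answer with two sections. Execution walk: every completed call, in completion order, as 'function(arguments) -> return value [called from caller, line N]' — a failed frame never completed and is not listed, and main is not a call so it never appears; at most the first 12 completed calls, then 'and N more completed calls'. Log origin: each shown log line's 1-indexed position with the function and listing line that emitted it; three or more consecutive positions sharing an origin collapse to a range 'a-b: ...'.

Answer: the defect is in gauge_drift at line 22.
Key observation: Everything matches until log position 9, which reads 'stage result 0' in place of 'stage result 1'.
Call chain: main -> scan_readings(0, 2) (called at line 46).
First divergence: position 9; shown 'stage result 0' vs intended 'stage result 1'.
Intended log window:
  7: update_gauge: inputs 11 and 1
  8: enter gauge_drift: left 11 right 10
  9: stage result 1
  10: enter scan_readings: left 1 right 2
Execution walk:
  map_offsets([11, 3, 8, 9]) -> 11  [called from main, line 41]
  collect_span([11, 3, 8, 9], 9) -> 1  [called from main, line 42]
  gauge_drift(11, 10) -> 0  [called from update_gauge, line 29]
  update_gauge(11, 1) -> 0  [called from main, line 44]
  scan_readings(0, 2) -> 0  [called from main, line 46]
Log line origins:
  1: logged in main at line 40
  2: logged in map_offsets at line 2
  3: logged in map_offsets at line 7
  4: logged in collect_span at line 11
  5: logged in collect_span at line 16
  6: logged in main at line 43
  7: logged in update_gauge at line 26
  8: logged in gauge_drift at line 20
  9: logged in main at line 45
  10: logged in scan_readings at line 32
A correct fix: line 22: replace `total % total` with `total % count`.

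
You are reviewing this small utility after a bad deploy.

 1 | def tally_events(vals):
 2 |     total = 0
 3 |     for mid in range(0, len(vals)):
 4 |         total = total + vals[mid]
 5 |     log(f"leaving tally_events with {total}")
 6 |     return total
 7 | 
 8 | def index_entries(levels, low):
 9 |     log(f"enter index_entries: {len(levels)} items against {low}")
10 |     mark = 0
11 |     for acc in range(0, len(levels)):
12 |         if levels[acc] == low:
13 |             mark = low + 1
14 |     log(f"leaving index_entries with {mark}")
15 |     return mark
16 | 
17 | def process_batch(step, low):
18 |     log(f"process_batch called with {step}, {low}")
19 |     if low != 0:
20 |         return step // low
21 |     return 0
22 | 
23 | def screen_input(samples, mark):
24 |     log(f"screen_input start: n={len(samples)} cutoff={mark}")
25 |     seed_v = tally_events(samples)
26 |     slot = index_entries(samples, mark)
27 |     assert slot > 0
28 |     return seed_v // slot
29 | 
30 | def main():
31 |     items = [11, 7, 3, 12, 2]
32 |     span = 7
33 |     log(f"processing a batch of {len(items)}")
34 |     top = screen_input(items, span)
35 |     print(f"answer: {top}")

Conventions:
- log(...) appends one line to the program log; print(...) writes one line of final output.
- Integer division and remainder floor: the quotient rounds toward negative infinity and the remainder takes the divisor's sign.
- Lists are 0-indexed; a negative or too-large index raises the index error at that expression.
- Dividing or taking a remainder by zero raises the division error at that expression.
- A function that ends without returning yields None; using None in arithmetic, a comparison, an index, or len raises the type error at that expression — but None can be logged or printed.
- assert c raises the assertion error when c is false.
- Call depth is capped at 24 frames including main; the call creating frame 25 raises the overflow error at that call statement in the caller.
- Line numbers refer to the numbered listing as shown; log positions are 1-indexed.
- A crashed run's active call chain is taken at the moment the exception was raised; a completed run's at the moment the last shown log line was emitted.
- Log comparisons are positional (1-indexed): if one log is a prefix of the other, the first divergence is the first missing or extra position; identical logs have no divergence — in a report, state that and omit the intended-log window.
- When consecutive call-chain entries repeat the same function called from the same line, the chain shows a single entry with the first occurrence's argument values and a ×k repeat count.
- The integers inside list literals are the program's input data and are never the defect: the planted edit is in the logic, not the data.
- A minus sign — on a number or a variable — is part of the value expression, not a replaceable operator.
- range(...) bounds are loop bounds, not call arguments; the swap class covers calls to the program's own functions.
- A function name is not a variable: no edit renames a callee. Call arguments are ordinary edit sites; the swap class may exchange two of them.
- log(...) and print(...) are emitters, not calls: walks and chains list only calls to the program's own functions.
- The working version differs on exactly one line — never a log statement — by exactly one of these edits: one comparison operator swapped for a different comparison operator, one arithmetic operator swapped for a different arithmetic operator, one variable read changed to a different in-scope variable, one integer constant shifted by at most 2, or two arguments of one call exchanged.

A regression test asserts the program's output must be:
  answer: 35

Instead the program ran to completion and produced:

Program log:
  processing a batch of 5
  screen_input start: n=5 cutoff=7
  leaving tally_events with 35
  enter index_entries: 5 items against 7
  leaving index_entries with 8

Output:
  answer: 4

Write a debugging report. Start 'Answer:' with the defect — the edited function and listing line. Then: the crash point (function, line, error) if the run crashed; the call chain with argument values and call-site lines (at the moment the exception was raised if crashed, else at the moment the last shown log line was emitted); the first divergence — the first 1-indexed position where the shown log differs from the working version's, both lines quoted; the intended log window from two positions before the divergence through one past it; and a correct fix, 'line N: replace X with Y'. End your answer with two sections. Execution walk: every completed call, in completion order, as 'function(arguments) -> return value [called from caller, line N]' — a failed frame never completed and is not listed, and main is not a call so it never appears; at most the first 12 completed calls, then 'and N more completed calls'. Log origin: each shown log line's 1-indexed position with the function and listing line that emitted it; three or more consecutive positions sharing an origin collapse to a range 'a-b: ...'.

Answer: the defect is in index_entries at line 13.
Key fact: Log line 5 is where behavior first shows: 'leaving index_entries with 8' appears instead of 'leaving index_entries with 1'.
Call chain: main -> screen_input([11, 7, 3, 12, 2], 7) (called at line 34) -> index_entries([11, 7, 3, 12, 2], 7) (called at line 26).
First divergence: position 5 — shown 'leaving index_entries with 8', intended 'leaving index_entries with 1'.
Intended log window:
  3: leaving tally_events with 35
  4: enter index_entries: 5 items against 7
  5: leaving index_entries with 1
Execution walk:
  tally_events([11, 7, 3, 12, 2]) -> 35  [called from screen_input, line 25]
  index_entries([11, 7, 3, 12, 2], 7) -> 8  [called from screen_input, line 26]
  screen_input([11, 7, 3, 12, 2], 7) -> 4  [called from main, line 34]
Log origins:
  1 — main, line 33
  2 — screen_input, line 24
  3 — tally_events, line 5
  4 — index_entries, line 9
  5 — index_entries, line 14
A correct fix: line 13: replace `low` with `mark`.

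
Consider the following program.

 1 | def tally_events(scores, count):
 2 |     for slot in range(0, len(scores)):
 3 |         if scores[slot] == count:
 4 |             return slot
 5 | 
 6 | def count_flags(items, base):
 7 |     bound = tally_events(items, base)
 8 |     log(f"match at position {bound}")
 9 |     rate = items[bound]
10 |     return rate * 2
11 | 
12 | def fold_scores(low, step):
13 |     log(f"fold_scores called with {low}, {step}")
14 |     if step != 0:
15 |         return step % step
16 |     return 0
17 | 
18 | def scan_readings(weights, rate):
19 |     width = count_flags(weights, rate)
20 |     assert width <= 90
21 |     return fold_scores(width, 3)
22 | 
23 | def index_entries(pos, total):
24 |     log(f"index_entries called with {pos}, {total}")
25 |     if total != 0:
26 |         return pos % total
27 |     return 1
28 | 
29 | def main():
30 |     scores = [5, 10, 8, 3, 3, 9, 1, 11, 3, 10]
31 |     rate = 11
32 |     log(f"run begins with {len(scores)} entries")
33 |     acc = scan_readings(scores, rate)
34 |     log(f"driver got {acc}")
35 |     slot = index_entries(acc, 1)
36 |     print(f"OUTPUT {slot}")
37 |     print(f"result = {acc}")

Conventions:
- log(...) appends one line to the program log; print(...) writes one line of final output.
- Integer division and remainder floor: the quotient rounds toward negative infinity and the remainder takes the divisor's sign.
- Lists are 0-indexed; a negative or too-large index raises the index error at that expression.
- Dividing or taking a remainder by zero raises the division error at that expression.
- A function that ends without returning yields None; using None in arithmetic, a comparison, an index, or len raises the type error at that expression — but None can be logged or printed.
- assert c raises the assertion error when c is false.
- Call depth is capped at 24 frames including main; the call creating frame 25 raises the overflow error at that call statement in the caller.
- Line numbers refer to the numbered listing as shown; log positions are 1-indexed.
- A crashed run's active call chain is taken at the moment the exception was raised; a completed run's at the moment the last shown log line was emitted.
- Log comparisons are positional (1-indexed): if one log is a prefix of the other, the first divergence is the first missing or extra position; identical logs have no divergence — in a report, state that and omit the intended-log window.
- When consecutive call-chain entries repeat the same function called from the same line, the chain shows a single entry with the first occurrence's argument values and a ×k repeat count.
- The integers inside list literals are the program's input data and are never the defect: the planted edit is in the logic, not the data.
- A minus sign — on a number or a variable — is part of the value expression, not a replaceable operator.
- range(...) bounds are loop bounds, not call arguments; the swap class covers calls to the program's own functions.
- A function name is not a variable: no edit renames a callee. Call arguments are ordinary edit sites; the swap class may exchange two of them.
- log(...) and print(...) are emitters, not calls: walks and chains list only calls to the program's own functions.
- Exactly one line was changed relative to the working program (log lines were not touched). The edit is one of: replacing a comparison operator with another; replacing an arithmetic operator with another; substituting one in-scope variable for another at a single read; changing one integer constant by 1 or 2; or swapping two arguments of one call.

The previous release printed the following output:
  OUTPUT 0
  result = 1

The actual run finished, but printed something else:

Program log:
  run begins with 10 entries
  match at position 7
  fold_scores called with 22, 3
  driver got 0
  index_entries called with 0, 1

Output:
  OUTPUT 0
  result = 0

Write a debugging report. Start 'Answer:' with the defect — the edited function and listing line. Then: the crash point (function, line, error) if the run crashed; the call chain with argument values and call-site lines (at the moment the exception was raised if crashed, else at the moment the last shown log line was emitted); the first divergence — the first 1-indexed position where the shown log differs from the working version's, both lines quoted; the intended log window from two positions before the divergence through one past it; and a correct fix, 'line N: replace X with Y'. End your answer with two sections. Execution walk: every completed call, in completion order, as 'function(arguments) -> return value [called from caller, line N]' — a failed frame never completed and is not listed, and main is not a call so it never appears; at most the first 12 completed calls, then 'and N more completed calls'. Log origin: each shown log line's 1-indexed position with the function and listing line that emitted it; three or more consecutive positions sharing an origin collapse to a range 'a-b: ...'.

Answer: the defect is in fold_scores at line 15.
Core observation: Position 4 is the first bad log line: 'driver got 0' should read 'driver got 1'.
Call chain: main -> index_entries(0, 1) (called at line 35).
First divergence: position 4; shown 'driver got 0' vs intended 'driver got 1'.
Intended log window:
  2: match at position 7
  3: fold_scores called with 22, 3
  4: driver got 1
  5: index_entries called with 1, 1
Execution walk:
  tally_events([5, 10, 8, 3, 3, 9, 1, 11, 3, 10], 11) -> 7  [called from count_flags, line 7]
  count_flags([5, 10, 8, 3, 3, 9, 1, 11, 3, 10], 11) -> 22  [called from scan_readings, line 19]
  fold_scores(22, 3) -> 0  [called from scan_readings, line 21]
  scan_readings([5, 10, 8, 3, 3, 9, 1, 11, 3, 10], 11) -> 0  [called from main, line 33]
  index_entries(0, 1) -> 0  [called from main, line 35]
Log origins:
  1: logged in main at line 32
  2: logged in count_flags at line 8
  3: logged in fold_scores at line 13
  4: logged in main at line 34
  5: logged in index_entries at line 24
A correct fix: line 15: replace `step % step` with `low % step`.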